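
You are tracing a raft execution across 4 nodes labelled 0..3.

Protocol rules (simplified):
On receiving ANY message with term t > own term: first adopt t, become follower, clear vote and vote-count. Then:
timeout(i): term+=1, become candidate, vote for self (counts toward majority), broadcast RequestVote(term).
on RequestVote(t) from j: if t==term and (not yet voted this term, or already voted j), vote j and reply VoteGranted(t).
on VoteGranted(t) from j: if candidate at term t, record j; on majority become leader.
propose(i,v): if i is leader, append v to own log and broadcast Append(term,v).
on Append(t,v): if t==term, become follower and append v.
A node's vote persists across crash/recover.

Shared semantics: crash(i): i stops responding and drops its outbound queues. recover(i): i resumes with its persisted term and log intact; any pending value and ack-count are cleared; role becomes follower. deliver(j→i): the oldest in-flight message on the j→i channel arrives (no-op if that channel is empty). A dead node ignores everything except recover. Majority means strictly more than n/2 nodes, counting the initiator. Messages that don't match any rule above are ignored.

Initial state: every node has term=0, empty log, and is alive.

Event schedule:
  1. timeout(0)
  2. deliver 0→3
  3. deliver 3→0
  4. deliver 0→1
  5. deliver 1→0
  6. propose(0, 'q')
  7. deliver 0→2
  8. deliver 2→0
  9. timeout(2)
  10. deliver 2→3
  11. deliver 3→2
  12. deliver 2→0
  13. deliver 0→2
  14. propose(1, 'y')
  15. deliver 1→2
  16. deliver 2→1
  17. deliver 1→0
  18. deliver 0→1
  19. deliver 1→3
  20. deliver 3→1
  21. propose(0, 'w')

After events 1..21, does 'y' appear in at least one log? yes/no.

no

after 1 — timeout(0): n0:cand/t1/[-]
after 2 — deliver 0→3: n3:foll/t1/[-]
after 3 — deliver 3→0: ·
after 4 — deliver 0→1: n1:foll/t1/[-]
after 5 — deliver 1→0: n0:lead/t1/[-]
after 6 — propose(0,'q'): n0:lead/t1/[q]
after 7 — deliver 0→2: n2:foll/t1/[-]
after 8 — deliver 2→0: ·
after 9 — timeout(2): n2:cand/t2/[-]
after 10 — deliver 2→3: n3:foll/t2/[-]
after 11 — deliver 3→2: ·
after 12 — deliver 2→0: n0:foll/t2/[q]
after 13 — deliver 0→2: ·
after 14 — propose(1,'y'): ·
after 15 — deliver 1→2: ·
after 16 — deliver 2→1: n1:foll/t2/[-]
after 17 — deliver 1→0: ·
after 18 — deliver 0→1: ·
after 19 — deliver 1→3: ·
after 20 — deliver 3→1: ·
after 21 — propose(0,'w'): ·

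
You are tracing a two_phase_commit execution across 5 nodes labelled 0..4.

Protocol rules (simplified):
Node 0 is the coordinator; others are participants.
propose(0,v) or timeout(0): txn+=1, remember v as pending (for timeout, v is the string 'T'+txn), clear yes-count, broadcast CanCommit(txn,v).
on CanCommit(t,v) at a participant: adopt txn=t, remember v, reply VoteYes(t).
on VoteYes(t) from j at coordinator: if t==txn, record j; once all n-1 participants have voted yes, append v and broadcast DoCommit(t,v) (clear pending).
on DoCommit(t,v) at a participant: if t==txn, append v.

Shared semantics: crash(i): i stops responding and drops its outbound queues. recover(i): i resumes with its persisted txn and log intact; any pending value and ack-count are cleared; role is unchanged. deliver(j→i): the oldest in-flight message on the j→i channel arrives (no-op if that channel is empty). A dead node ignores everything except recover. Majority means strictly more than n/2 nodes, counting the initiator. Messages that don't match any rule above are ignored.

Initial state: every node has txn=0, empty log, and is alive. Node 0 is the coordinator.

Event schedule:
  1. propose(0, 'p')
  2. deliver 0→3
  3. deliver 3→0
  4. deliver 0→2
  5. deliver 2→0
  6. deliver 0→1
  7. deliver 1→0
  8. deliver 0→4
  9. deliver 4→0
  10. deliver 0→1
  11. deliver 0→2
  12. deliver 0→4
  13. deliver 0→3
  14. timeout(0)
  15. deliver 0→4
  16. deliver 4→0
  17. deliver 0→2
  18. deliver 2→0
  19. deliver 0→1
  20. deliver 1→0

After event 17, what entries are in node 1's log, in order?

[1] propose(0,'p') → N0(coor t1 [-])
[2] deliver 0→3 → N3(part t1 [-])
[3] deliver 3→0 → ∅
[4] deliver 0→2 → N2(part t1 [-])
[5] deliver 2→0 → ∅
[6] deliver 0→1 → N1(part t1 [-])
[7] deliver 1→0 → ∅
[8] deliver 0→4 → N4(part t1 [-])
[9] deliver 4→0 → N0(coor t1 [p])
[10] deliver 0→1 → N1(part t1 [p])
[11] deliver 0→2 → N2(part t1 [p])
[12] deliver 0→4 → N4(part t1 [p])
[13] deliver 0→3 → N3(part t1 [p])
[14] timeout(0) → N0(coor t2 [p])
[15] deliver 0→4 → N4(part t2 [p])
[16] deliver 4→0 → ∅
[17] deliver 0→2 → N2(part t2 [p])

p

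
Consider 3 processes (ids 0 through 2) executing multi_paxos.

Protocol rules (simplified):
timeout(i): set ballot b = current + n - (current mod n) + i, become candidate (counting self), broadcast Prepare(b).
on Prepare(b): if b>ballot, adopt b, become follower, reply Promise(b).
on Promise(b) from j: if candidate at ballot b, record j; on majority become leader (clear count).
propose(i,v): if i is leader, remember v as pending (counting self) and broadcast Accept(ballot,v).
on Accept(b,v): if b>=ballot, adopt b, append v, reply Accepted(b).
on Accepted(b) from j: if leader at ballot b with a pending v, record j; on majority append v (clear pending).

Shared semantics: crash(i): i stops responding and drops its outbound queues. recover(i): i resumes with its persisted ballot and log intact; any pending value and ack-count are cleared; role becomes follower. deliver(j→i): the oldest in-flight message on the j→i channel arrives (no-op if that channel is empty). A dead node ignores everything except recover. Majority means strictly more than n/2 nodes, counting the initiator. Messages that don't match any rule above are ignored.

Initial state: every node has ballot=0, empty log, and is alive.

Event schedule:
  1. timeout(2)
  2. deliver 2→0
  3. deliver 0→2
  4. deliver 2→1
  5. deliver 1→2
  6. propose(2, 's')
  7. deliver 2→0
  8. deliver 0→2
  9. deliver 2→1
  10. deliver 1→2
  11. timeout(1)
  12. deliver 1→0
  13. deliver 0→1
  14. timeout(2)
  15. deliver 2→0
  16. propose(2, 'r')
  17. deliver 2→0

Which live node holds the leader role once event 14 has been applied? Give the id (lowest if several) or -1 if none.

e1 timeout(2): 2[cand,b=5,-]
e2 deliver 2→0: 0[foll,b=5,-]
e3 deliver 0→2: 2[lead,b=5,-]
e4 deliver 2→1: 1[foll,b=5,-]
e5 deliver 1→2: ·
e6 propose(2,'s'): ·
e7 deliver 2→0: 0[foll,b=5,s]
e8 deliver 0→2: 2[lead,b=5,s]
e9 deliver 2→1: 1[foll,b=5,s]
e10 deliver 1→2: ·
e11 timeout(1): 1[cand,b=7,s]
e12 deliver 1→0: 0[foll,b=7,s]
e13 deliver 0→1: 1[lead,b=7,s]
e14 timeout(2): 2[cand,b=8,s]

1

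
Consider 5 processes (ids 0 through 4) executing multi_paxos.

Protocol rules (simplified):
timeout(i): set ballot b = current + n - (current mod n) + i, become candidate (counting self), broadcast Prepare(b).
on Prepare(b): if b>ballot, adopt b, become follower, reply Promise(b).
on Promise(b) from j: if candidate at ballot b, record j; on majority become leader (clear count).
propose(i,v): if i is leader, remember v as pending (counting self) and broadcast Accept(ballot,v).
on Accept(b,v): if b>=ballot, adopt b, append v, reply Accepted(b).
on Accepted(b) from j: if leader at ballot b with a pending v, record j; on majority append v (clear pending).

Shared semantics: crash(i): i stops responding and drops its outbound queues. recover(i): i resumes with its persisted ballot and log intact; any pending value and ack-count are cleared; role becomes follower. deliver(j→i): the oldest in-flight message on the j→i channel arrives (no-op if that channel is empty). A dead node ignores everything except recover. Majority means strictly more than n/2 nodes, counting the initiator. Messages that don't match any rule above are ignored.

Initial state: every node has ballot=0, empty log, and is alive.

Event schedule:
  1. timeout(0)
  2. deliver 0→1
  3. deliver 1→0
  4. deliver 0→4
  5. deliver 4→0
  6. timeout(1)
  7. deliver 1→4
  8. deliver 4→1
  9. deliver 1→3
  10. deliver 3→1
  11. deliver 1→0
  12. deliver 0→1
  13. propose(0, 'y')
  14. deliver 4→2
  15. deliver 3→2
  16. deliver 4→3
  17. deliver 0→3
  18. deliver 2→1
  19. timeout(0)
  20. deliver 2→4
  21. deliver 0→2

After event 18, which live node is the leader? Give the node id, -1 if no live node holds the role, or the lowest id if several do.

1

step 1 timeout(0): 0={cand,b=5,log=-}
step 2 deliver 0→1: 1={foll,b=5,log=-}
step 3 deliver 1→0: —
step 4 deliver 0→4: 4={foll,b=5,log=-}
step 5 deliver 4→0: 0={lead,b=5,log=-}
step 6 timeout(1): 1={cand,b=11,log=-}
step 7 deliver 1→4: 4={foll,b=11,log=-}
step 8 deliver 4→1: —
step 9 deliver 1→3: 3={foll,b=11,log=-}
step 10 deliver 3→1: 1={lead,b=11,log=-}
step 11 deliver 1→0: 0={foll,b=11,log=-}
step 12 deliver 0→1: —
step 13 propose(0,'y'): —
step 14 deliver 4→2: —
step 15 deliver 3→2: —
step 16 deliver 4→3: —
step 17 deliver 0→3: —
step 18 deliver 2→1: —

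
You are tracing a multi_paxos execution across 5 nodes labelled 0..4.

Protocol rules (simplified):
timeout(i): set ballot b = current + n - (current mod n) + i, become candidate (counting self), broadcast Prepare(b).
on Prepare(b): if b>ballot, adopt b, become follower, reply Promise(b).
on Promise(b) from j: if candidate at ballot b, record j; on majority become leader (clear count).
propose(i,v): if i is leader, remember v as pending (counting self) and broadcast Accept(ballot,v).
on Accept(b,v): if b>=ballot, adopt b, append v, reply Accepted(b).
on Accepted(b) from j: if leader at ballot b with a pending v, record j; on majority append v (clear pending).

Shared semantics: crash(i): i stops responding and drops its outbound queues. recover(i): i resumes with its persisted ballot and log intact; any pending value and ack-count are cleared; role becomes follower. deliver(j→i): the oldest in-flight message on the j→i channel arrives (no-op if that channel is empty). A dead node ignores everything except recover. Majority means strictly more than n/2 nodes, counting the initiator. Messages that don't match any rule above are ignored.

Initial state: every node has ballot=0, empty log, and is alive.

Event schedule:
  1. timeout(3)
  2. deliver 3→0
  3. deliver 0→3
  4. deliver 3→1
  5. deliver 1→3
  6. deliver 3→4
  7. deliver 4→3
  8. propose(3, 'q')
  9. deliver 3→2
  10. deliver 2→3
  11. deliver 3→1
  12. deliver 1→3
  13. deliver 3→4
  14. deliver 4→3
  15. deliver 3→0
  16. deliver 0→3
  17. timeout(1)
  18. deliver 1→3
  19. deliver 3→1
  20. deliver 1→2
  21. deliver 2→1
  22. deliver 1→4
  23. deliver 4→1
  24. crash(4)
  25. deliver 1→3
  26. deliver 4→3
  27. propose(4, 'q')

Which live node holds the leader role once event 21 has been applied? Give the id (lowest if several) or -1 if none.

1

after 1 — timeout(3): n3:cand/b8/[-]
after 2 — deliver 3→0: n0:foll/b8/[-]
after 3 — deliver 0→3: ·
after 4 — deliver 3→1: n1:foll/b8/[-]
after 5 — deliver 1→3: n3:lead/b8/[-]
after 6 — deliver 3→4: n4:foll/b8/[-]
after 7 — deliver 4→3: ·
after 8 — propose(3,'q'): ·
after 9 — deliver 3→2: n2:foll/b8/[-]
after 10 — deliver 2→3: ·
after 11 — deliver 3→1: n1:foll/b8/[q]
after 12 — deliver 1→3: ·
after 13 — deliver 3→4: n4:foll/b8/[q]
after 14 — deliver 4→3: n3:lead/b8/[q]
after 15 — deliver 3→0: n0:foll/b8/[q]
after 16 — deliver 0→3: ·
after 17 — timeout(1): n1:cand/b11/[q]
after 18 — deliver 1→3: n3:foll/b11/[q]
after 19 — deliver 3→1: ·
after 20 — deliver 1→2: n2:foll/b11/[-]
after 21 — deliver 2→1: n1:lead/b11/[q]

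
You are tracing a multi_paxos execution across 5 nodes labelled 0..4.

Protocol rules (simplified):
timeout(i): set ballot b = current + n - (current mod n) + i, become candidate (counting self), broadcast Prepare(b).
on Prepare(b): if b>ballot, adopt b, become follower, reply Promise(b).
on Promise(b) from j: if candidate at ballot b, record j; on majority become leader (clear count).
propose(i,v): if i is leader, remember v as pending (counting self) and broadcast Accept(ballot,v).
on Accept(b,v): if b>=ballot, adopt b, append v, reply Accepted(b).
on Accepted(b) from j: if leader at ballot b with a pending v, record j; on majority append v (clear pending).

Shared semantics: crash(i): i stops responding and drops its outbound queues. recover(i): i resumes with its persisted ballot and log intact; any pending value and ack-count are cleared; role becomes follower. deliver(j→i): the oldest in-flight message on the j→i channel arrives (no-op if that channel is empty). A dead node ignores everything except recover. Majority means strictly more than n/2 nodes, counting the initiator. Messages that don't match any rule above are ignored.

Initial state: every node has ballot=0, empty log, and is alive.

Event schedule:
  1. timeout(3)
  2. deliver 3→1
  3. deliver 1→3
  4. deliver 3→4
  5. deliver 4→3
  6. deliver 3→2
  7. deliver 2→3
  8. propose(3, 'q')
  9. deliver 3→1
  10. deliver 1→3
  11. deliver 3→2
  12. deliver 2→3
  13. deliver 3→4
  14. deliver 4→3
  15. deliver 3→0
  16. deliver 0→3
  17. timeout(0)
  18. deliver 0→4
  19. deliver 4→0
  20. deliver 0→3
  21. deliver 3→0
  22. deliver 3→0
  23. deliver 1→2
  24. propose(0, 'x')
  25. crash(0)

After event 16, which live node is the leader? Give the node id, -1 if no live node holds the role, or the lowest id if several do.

3

step 1 timeout(3): 3={cand,b=8,log=-}
step 2 deliver 3→1: 1={foll,b=8,log=-}
step 3 deliver 1→3: —
step 4 deliver 3→4: 4={foll,b=8,log=-}
step 5 deliver 4→3: 3={lead,b=8,log=-}
step 6 deliver 3→2: 2={foll,b=8,log=-}
step 7 deliver 2→3: —
step 8 propose(3,'q'): —
step 9 deliver 3→1: 1={foll,b=8,log=q}
step 10 deliver 1→3: —
step 11 deliver 3→2: 2={foll,b=8,log=q}
step 12 deliver 2→3: 3={lead,b=8,log=q}
step 13 deliver 3→4: 4={foll,b=8,log=q}
step 14 deliver 4→3: —
step 15 deliver 3→0: 0={foll,b=8,log=-}
step 16 deliver 0→3: —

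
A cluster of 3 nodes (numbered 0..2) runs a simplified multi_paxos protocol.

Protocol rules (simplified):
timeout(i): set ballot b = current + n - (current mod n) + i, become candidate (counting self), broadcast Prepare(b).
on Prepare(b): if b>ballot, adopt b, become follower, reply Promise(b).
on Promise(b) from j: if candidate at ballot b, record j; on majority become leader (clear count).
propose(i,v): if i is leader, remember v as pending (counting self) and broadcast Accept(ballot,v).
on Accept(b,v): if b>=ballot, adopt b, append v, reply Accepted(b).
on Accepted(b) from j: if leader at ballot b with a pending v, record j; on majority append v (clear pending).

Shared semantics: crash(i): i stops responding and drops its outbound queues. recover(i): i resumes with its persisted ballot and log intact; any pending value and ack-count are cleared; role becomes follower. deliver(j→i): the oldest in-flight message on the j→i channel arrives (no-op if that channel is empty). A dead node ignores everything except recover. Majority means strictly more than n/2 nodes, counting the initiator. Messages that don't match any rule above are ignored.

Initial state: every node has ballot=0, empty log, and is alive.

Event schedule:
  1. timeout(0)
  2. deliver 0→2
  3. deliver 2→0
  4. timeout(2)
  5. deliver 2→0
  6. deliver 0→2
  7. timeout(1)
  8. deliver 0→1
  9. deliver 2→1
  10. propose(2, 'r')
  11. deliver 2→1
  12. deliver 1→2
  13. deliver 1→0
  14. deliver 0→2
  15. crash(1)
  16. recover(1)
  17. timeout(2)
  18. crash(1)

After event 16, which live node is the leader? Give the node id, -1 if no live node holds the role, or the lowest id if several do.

1. timeout(0):  <0:cand b3 ->
2. deliver 0→2:  <2:foll b3 ->
3. deliver 2→0:  <0:lead b3 ->
4. timeout(2):  <2:cand b8 ->
5. deliver 2→0:  <0:foll b8 ->
6. deliver 0→2:  <2:lead b8 ->
7. timeout(1):  <1:cand b4 ->
8. deliver 0→1:  nop
9. deliver 2→1:  <1:foll b8 ->
10. propose(2,'r'):  nop
11. deliver 2→1:  <1:foll b8 r>
12. deliver 1→2:  nop
13. deliver 1→0:  nop
14. deliver 0→2:  nop
15. crash(1):  <1:✗foll b8 r>
16. recover(1):  <1:foll b8 r>

2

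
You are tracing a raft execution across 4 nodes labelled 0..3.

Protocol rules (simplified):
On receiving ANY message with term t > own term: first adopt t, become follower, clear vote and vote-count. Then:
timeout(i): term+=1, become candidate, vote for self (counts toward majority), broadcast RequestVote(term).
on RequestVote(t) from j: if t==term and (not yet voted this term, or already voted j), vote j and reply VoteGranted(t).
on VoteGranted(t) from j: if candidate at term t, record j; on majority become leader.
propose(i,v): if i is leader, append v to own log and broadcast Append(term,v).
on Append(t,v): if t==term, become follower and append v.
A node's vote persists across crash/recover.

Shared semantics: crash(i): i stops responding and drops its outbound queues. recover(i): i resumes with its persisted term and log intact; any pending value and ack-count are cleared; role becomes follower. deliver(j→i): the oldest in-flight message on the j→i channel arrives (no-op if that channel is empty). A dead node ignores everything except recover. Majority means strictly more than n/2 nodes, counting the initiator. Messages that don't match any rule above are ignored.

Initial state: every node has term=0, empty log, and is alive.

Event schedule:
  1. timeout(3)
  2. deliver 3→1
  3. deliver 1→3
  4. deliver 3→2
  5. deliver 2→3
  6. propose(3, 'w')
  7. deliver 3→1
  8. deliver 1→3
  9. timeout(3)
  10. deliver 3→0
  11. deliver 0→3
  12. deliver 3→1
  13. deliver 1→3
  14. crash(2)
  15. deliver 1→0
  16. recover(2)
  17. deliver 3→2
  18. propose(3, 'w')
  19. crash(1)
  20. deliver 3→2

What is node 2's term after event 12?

e1 timeout(3): 3[cand,t=1,-]
e2 deliver 3→1: 1[foll,t=1,-]
e3 deliver 1→3: ·
e4 deliver 3→2: 2[foll,t=1,-]
e5 deliver 2→3: 3[lead,t=1,-]
e6 propose(3,'w'): 3[lead,t=1,w]
e7 deliver 3→1: 1[foll,t=1,w]
e8 deliver 1→3: ·
e9 timeout(3): 3[cand,t=2,w]
e10 deliver 3→0: 0[foll,t=1,-]
e11 deliver 0→3: ·
e12 deliver 3→1: 1[foll,t=2,w]

1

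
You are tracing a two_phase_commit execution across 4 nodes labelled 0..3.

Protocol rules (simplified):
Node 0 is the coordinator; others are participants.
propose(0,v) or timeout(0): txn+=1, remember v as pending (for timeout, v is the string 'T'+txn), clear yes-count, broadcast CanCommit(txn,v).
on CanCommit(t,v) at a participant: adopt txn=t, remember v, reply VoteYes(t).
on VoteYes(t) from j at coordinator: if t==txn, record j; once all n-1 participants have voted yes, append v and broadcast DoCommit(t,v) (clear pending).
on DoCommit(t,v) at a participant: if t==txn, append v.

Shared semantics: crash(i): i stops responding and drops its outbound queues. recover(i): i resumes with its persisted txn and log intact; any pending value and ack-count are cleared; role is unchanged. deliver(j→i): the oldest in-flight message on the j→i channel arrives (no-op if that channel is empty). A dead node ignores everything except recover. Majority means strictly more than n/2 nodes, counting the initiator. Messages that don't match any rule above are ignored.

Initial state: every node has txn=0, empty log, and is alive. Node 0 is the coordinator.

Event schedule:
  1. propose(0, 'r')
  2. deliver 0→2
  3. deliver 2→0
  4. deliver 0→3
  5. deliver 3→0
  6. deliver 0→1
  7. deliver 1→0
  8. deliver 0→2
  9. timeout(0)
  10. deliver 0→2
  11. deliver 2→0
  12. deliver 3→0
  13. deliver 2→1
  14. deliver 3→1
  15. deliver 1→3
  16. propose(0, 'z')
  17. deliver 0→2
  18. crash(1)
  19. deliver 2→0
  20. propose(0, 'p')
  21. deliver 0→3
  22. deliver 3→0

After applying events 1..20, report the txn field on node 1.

1

e1 propose(0,'r'): 0[coor,t=1,-]
e2 deliver 0→2: 2[part,t=1,-]
e3 deliver 2→0: ·
e4 deliver 0→3: 3[part,t=1,-]
e5 deliver 3→0: ·
e6 deliver 0→1: 1[part,t=1,-]
e7 deliver 1→0: 0[coor,t=1,r]
e8 deliver 0→2: 2[part,t=1,r]
e9 timeout(0): 0[coor,t=2,r]
e10 deliver 0→2: 2[part,t=2,r]
e11 deliver 2→0: ·
e12 deliver 3→0: ·
e13 deliver 2→1: ·
e14 deliver 3→1: ·
e15 deliver 1→3: ·
e16 propose(0,'z'): 0[coor,t=3,r]
e17 deliver 0→2: 2[part,t=3,r]
e18 crash(1): 1[✗part,t=1,-]
e19 deliver 2→0: ·
e20 propose(0,'p'): 0[coor,t=4,r]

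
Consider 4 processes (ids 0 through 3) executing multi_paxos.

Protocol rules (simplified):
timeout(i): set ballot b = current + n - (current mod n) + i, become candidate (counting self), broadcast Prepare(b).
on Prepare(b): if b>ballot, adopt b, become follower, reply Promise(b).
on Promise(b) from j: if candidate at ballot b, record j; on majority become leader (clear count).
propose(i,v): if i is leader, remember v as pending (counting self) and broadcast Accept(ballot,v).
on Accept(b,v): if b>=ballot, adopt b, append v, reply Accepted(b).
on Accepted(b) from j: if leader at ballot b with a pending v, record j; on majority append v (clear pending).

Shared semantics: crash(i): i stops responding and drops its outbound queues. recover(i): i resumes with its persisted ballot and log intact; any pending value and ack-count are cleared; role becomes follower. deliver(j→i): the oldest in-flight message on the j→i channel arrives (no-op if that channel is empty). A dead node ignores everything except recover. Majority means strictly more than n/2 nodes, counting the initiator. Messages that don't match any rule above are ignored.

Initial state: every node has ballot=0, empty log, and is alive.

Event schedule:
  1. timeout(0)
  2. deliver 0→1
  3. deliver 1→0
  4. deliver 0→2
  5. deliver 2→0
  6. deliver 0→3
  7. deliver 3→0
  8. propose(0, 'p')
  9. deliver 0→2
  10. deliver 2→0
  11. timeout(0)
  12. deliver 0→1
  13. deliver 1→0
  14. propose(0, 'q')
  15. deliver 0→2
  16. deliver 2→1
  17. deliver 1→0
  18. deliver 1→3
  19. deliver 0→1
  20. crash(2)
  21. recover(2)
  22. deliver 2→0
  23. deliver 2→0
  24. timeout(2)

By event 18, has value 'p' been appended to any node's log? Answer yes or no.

yes

after 1 — timeout(0): n0:cand/b4/[-]
after 2 — deliver 0→1: n1:foll/b4/[-]
after 3 — deliver 1→0: ·
after 4 — deliver 0→2: n2:foll/b4/[-]
after 5 — deliver 2→0: n0:lead/b4/[-]
after 6 — deliver 0→3: n3:foll/b4/[-]
after 7 — deliver 3→0: ·
after 8 — propose(0,'p'): ·
after 9 — deliver 0→2: n2:foll/b4/[p]
after 10 — deliver 2→0: ·
after 11 — timeout(0): n0:cand/b8/[-]
after 12 — deliver 0→1: n1:foll/b4/[p]
after 13 — deliver 1→0: ·
after 14 — propose(0,'q'): ·
after 15 — deliver 0→2: n2:foll/b8/[p]
after 16 — deliver 2→1: ·
after 17 — deliver 1→0: ·
after 18 — deliver 1→3: ·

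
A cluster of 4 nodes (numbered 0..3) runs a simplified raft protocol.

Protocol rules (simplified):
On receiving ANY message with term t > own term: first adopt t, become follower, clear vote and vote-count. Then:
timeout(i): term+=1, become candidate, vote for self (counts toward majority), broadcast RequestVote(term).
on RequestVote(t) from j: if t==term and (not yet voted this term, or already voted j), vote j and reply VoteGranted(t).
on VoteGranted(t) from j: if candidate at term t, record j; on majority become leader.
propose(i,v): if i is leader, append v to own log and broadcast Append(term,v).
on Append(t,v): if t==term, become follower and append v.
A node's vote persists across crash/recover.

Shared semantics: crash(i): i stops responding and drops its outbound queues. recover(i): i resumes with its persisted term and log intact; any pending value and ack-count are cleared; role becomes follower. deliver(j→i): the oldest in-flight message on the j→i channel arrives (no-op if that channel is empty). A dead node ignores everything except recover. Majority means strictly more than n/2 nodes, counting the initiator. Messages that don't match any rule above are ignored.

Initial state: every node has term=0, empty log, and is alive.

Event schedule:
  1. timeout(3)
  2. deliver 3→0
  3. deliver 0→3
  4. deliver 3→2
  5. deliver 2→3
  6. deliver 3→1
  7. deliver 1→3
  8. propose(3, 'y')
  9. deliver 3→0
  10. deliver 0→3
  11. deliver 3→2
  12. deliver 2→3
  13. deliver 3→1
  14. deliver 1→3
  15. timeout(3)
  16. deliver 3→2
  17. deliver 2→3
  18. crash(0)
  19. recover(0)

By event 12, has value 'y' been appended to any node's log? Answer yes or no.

e1 timeout(3): 3[cand,t=1,-]
e2 deliver 3→0: 0[foll,t=1,-]
e3 deliver 0→3: ·
e4 deliver 3→2: 2[foll,t=1,-]
e5 deliver 2→3: 3[lead,t=1,-]
e6 deliver 3→1: 1[foll,t=1,-]
e7 deliver 1→3: ·
e8 propose(3,'y'): 3[lead,t=1,y]
e9 deliver 3→0: 0[foll,t=1,y]
e10 deliver 0→3: ·
e11 deliver 3→2: 2[foll,t=1,y]
e12 deliver 2→3: ·

yes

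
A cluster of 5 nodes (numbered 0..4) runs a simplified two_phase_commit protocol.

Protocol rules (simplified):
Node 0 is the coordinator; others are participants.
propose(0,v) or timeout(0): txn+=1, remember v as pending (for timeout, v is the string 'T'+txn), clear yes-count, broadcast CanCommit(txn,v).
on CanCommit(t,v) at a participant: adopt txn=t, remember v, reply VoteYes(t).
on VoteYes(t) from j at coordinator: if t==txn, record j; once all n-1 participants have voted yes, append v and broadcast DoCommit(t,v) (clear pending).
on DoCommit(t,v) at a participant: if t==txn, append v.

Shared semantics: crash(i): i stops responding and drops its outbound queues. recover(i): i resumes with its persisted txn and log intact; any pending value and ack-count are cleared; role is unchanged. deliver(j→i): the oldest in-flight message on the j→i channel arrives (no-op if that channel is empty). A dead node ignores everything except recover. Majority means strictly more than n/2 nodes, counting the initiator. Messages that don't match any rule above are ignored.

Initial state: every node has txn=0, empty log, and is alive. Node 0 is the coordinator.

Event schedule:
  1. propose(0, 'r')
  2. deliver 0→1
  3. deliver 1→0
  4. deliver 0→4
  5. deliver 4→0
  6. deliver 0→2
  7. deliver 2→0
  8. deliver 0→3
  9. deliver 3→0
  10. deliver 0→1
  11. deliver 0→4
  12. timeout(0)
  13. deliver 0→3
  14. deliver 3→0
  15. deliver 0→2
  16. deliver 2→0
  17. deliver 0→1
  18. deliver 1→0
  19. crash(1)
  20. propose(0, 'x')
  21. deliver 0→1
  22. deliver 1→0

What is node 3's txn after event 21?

1

e1 propose(0,'r'): 0[coor,t=1,-]
e2 deliver 0→1: 1[part,t=1,-]
e3 deliver 1→0: ·
e4 deliver 0→4: 4[part,t=1,-]
e5 deliver 4→0: ·
e6 deliver 0→2: 2[part,t=1,-]
e7 deliver 2→0: ·
e8 deliver 0→3: 3[part,t=1,-]
e9 deliver 3→0: 0[coor,t=1,r]
e10 deliver 0→1: 1[part,t=1,r]
e11 deliver 0→4: 4[part,t=1,r]
e12 timeout(0): 0[coor,t=2,r]
e13 deliver 0→3: 3[part,t=1,r]
e14 deliver 3→0: ·
e15 deliver 0→2: 2[part,t=1,r]
e16 deliver 2→0: ·
e17 deliver 0→1: 1[part,t=2,r]
e18 deliver 1→0: ·
e19 crash(1): 1[✗part,t=2,r]
e20 propose(0,'x'): 0[coor,t=3,r]
e21 deliver 0→1: ·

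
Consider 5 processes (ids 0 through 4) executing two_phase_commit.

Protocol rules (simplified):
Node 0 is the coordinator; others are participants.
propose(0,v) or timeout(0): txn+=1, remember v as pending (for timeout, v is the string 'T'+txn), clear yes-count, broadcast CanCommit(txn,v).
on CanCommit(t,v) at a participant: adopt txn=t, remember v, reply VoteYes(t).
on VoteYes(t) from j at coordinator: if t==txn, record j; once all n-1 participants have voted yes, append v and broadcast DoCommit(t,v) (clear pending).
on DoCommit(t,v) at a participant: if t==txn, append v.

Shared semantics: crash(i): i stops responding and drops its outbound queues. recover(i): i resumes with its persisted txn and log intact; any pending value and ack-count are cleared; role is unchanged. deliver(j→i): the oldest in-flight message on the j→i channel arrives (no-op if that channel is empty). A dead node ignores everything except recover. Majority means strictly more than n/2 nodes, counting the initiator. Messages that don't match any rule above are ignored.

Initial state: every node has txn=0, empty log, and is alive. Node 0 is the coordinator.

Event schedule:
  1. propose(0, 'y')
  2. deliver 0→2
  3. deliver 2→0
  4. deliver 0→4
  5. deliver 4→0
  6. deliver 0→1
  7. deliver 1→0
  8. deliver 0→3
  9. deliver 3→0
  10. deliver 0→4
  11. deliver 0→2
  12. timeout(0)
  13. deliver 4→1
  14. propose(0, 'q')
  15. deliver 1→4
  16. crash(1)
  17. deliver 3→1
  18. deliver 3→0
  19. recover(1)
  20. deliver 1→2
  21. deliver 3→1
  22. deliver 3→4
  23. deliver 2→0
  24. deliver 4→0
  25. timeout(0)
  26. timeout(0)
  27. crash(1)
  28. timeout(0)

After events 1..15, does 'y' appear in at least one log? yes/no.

yes

[1] propose(0,'y') → N0(coor t1 [-])
[2] deliver 0→2 → N2(part t1 [-])
[3] deliver 2→0 → ∅
[4] deliver 0→4 → N4(part t1 [-])
[5] deliver 4→0 → ∅
[6] deliver 0→1 → N1(part t1 [-])
[7] deliver 1→0 → ∅
[8] deliver 0→3 → N3(part t1 [-])
[9] deliver 3→0 → N0(coor t1 [y])
[10] deliver 0→4 → N4(part t1 [y])
[11] deliver 0→2 → N2(part t1 [y])
[12] timeout(0) → N0(coor t2 [y])
[13] deliver 4→1 → ∅
[14] propose(0,'q') → N0(coor t3 [y])
[15] deliver 1→4 → ∅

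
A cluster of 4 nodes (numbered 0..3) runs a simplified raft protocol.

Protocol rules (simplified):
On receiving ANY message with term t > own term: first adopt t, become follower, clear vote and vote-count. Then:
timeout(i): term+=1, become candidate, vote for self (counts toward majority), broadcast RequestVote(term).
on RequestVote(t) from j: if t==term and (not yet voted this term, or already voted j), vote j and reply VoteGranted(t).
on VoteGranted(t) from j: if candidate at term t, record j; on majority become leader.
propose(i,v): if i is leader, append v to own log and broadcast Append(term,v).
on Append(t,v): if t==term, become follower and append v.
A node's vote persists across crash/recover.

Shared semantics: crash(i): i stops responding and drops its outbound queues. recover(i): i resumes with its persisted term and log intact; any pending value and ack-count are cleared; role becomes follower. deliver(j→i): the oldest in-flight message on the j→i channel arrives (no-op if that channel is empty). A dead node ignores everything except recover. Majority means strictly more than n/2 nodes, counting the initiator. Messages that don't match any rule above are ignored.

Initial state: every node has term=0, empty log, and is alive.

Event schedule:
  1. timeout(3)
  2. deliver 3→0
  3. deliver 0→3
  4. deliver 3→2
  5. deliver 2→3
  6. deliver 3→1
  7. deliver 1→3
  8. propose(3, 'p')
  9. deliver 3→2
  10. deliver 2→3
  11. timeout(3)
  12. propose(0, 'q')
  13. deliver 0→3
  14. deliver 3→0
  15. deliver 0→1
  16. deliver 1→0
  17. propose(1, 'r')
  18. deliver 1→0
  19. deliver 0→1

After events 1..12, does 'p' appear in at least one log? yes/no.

yes

after 1 — timeout(3): n3:cand/t1/[-]
after 2 — deliver 3→0: n0:foll/t1/[-]
after 3 — deliver 0→3: ·
after 4 — deliver 3→2: n2:foll/t1/[-]
after 5 — deliver 2→3: n3:lead/t1/[-]
after 6 — deliver 3→1: n1:foll/t1/[-]
after 7 — deliver 1→3: ·
after 8 — propose(3,'p'): n3:lead/t1/[p]
after 9 — deliver 3→2: n2:foll/t1/[p]
after 10 — deliver 2→3: ·
after 11 — timeout(3): n3:cand/t2/[p]
after 12 — propose(0,'q'): ·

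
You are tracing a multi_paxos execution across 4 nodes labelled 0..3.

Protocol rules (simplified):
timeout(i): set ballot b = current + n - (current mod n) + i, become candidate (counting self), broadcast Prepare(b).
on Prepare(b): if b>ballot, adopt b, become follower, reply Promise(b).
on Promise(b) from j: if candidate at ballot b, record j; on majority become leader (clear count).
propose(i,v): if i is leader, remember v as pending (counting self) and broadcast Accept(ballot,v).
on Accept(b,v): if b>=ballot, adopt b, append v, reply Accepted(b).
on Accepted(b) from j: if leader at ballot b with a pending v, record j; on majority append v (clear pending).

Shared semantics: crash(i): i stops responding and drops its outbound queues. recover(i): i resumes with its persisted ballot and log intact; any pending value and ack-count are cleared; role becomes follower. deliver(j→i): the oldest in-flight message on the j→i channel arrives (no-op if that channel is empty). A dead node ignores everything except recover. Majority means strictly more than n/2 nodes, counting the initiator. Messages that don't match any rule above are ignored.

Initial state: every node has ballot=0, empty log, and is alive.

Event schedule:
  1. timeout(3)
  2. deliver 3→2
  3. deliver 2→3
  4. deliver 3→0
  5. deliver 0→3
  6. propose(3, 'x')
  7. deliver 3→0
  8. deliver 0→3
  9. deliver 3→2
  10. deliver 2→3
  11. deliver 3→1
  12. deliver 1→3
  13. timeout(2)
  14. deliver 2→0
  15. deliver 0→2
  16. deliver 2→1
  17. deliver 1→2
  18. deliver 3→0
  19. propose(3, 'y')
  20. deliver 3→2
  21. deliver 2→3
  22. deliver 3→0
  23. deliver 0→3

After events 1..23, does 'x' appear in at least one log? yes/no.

yes

1. timeout(3):  <3:cand b7 ->
2. deliver 3→2:  <2:foll b7 ->
3. deliver 2→3:  nop
4. deliver 3→0:  <0:foll b7 ->
5. deliver 0→3:  <3:lead b7 ->
6. propose(3,'x'):  nop
7. deliver 3→0:  <0:foll b7 x>
8. deliver 0→3:  nop
9. deliver 3→2:  <2:foll b7 x>
10. deliver 2→3:  <3:lead b7 x>
11. deliver 3→1:  <1:foll b7 ->
12. deliver 1→3:  nop
13. timeout(2):  <2:cand b10 x>
14. deliver 2→0:  <0:foll b10 x>
15. deliver 0→2:  nop
16. deliver 2→1:  <1:foll b10 ->
17. deliver 1→2:  <2:lead b10 x>
18. deliver 3→0:  nop
19. propose(3,'y'):  nop
20. deliver 3→2:  nop
21. deliver 2→3:  <3:foll b10 x>
22. deliver 3→0:  nop
23. deliver 0→3:  nop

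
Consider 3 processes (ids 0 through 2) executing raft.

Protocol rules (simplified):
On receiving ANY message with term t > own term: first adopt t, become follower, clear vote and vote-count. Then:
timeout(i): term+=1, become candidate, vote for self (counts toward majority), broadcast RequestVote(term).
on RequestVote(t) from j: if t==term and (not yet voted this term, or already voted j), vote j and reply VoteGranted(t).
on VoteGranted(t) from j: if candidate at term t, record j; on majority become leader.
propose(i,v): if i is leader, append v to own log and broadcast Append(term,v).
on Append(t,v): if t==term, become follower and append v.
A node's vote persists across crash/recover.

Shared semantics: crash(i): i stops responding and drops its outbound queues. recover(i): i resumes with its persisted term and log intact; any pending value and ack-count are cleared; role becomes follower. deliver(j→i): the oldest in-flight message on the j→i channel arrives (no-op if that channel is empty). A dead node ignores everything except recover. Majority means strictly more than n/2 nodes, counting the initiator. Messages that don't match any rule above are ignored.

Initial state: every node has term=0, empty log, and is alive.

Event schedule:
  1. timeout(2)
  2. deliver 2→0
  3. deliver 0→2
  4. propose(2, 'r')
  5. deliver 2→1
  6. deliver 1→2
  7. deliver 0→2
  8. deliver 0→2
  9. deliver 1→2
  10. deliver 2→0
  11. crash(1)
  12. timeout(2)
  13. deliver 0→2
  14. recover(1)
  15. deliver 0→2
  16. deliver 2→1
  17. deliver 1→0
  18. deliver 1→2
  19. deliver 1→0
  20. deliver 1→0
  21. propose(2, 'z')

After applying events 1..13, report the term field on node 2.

2

[1] timeout(2) → N2(cand t1 [-])
[2] deliver 2→0 → N0(foll t1 [-])
[3] deliver 0→2 → N2(lead t1 [-])
[4] propose(2,'r') → N2(lead t1 [r])
[5] deliver 2→1 → N1(foll t1 [-])
[6] deliver 1→2 → ∅
[7] deliver 0→2 → ∅
[8] deliver 0→2 → ∅
[9] deliver 1→2 → ∅
[10] deliver 2→0 → N0(foll t1 [r])
[11] crash(1) → N1(✗foll t1 [-])
[12] timeout(2) → N2(cand t2 [r])
[13] deliver 0→2 → ∅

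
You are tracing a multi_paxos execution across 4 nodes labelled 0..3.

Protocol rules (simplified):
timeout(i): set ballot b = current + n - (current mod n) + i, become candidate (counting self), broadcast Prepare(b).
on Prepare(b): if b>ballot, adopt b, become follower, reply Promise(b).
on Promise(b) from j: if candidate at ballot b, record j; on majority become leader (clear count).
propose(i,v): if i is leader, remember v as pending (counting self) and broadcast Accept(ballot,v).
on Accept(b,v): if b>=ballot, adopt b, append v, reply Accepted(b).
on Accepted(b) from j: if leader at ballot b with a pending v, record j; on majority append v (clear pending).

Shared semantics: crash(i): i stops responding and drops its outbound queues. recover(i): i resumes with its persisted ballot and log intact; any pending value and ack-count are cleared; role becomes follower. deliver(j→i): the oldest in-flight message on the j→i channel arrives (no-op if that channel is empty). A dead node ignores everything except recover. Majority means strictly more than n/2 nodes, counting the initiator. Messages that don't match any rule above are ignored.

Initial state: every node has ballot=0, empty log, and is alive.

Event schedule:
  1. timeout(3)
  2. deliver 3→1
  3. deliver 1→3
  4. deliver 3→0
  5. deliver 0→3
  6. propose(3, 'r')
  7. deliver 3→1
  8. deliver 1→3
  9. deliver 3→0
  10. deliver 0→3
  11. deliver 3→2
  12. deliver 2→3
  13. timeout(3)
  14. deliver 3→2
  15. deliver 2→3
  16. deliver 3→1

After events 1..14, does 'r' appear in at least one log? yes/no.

e1 timeout(3): 3[cand,b=7,-]
e2 deliver 3→1: 1[foll,b=7,-]
e3 deliver 1→3: ·
e4 deliver 3→0: 0[foll,b=7,-]
e5 deliver 0→3: 3[lead,b=7,-]
e6 propose(3,'r'): ·
e7 deliver 3→1: 1[foll,b=7,r]
e8 deliver 1→3: ·
e9 deliver 3→0: 0[foll,b=7,r]
e10 deliver 0→3: 3[lead,b=7,r]
e11 deliver 3→2: 2[foll,b=7,-]
e12 deliver 2→3: ·
e13 timeout(3): 3[cand,b=11,r]
e14 deliver 3→2: 2[foll,b=7,r]

yes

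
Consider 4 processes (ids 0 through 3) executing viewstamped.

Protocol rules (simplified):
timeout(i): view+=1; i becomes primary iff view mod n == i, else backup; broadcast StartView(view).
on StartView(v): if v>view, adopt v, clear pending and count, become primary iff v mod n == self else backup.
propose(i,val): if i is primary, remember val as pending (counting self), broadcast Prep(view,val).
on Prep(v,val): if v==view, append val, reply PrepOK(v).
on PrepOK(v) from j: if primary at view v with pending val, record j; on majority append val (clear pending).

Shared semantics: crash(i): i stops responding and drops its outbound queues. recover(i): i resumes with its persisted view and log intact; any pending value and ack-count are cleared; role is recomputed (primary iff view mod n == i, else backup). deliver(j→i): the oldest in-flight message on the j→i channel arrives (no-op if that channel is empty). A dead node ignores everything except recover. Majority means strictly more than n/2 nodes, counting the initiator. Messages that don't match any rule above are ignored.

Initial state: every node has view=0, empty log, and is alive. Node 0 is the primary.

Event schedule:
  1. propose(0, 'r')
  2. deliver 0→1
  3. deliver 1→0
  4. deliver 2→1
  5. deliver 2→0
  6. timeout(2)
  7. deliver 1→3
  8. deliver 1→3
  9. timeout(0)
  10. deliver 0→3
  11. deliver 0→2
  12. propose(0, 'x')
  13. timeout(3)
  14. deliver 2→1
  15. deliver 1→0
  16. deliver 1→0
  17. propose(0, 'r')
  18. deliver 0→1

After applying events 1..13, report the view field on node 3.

1. propose(0,'r'):  nop
2. deliver 0→1:  <1:back v0 r>
3. deliver 1→0:  nop
4. deliver 2→1:  nop
5. deliver 2→0:  nop
6. timeout(2):  <2:back v1 ->
7. deliver 1→3:  nop
8. deliver 1→3:  nop
9. timeout(0):  <0:back v1 ->
10. deliver 0→3:  <3:back v0 r>
11. deliver 0→2:  nop
12. propose(0,'x'):  nop
13. timeout(3):  <3:back v1 r>

1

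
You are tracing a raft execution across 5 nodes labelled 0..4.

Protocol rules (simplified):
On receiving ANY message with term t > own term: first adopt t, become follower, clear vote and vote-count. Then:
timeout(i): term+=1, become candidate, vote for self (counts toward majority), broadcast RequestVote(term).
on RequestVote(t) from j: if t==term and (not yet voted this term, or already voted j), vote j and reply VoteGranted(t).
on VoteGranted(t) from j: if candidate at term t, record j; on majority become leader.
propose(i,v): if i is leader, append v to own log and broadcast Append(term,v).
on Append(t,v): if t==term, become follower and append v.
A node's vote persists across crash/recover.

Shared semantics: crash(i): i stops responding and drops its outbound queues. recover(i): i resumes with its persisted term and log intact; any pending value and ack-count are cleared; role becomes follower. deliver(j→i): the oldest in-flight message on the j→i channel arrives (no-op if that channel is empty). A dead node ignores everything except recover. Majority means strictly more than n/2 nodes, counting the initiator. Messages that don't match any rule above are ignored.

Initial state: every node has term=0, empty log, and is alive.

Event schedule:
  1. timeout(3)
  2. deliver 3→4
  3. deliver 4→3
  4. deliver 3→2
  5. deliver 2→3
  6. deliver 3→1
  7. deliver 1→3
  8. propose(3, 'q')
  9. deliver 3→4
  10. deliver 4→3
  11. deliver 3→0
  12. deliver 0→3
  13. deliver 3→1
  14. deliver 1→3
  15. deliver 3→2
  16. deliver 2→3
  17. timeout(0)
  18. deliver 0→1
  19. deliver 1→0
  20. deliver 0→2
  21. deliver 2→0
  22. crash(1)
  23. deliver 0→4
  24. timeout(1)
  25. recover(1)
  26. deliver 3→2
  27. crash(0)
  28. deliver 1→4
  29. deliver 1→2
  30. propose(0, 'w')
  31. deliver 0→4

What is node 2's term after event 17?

[1] timeout(3) → N3(cand t1 [-])
[2] deliver 3→4 → N4(foll t1 [-])
[3] deliver 4→3 → ∅
[4] deliver 3→2 → N2(foll t1 [-])
[5] deliver 2→3 → N3(lead t1 [-])
[6] deliver 3→1 → N1(foll t1 [-])
[7] deliver 1→3 → ∅
[8] propose(3,'q') → N3(lead t1 [q])
[9] deliver 3→4 → N4(foll t1 [q])
[10] deliver 4→3 → ∅
[11] deliver 3→0 → N0(foll t1 [-])
[12] deliver 0→3 → ∅
[13] deliver 3→1 → N1(foll t1 [q])
[14] deliver 1→3 → ∅
[15] deliver 3→2 → N2(foll t1 [q])
[16] deliver 2→3 → ∅
[17] timeout(0) → N0(cand t2 [-])

1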